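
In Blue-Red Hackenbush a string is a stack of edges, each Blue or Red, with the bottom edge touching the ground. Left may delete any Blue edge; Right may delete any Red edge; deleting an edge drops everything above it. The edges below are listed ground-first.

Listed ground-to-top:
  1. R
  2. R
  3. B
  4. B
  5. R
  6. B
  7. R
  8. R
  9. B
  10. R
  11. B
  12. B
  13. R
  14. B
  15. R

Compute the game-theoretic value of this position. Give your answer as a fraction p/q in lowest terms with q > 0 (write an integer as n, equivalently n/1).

Recurse on prefixes of the 15-edge string R R B B R B R R B R B B R B R:
R: Left { · }, Right { 0 } gives simplest -1
RR: Left { · }, Right { -1, 0 } gives simplest -2
RRB: Left { -2 }, Right { -1, 0 } gives simplest -3/2
RRBB: Left { -2, -3/2 }, Right { -1, 0 } gives simplest -5/4
RRBBR: Left { -2, -3/2 }, Right { -5/4, -1, 0 } gives simplest -11/8
RRBBRB: Left { -2, -3/2, -11/8 }, Right { -5/4, -1, 0 } gives simplest -21/16
RRBBRBR: Left { -2, -3/2, -11/8 }, Right { -21/16, -5/4, -1, 0 } gives simplest -43/32
RRBBRBRR: Left { -2, -3/2, -11/8 }, Right { -43/32, -21/16, -5/4, -1, 0 } gives simplest -87/64
RRBBRBRRB: Left { -2, -3/2, -11/8, -87/64 }, Right { -43/32, -21/16, -5/4, -1, 0 } gives simplest -173/128
RRBBRBRRBR: Left { -2, -3/2, -11/8, -87/64 }, Right { -173/128, -43/32, -21/16, -5/4, -1, 0 } gives simplest -347/256
RRBBRBRRBRB: Left { -2, -3/2, -11/8, -87/64, -347/256 }, Right { -173/128, -43/32, -21/16, -5/4, -1, 0 } gives simplest -693/512
RRBBRBRRBRBB: Left { -2, -3/2, -11/8, -87/64, -347/256, -693/512 }, Right { -173/128, -43/32, -21/16, -5/4, -1, 0 } gives simplest -1385/1024
RRBBRBRRBRBBR: Left { -2, -3/2, -11/8, -87/64, -347/256, -693/512 }, Right { -1385/1024, -173/128, -43/32, -21/16, -5/4, -1, 0 } gives simplest -2771/2048
RRBBRBRRBRBBRB: Left { -2, -3/2, -11/8, -87/64, -347/256, -693/512, -2771/2048 }, Right { -1385/1024, -173/128, -43/32, -21/16, -5/4, -1, 0 } gives simplest -5541/4096
RRBBRBRRBRBBRBR: Left { -2, -3/2, -11/8, -87/64, -347/256, -693/512, -2771/2048 }, Right { -5541/4096, -1385/1024, -173/128, -43/32, -21/16, -5/4, -1, 0 } gives simplest -11083/8192

-11083/8192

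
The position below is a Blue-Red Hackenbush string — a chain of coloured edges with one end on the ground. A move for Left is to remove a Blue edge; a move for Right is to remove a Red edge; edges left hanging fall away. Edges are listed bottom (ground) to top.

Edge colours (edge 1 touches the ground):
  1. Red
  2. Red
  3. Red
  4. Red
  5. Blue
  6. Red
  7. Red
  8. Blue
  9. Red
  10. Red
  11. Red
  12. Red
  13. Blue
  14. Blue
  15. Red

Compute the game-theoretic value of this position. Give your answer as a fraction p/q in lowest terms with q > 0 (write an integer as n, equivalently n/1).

Prefix values for Red Red Red Red Blue Red Red Blue Red Red Red Red Blue Blue Red via {L|R} + simplicity:
val(R) = { ∅ | 0 } → -1
val(RR) = { ∅ | -1 0 } → -2
val(RRR) = { ∅ | -2 -1 0 } → -3
val(RRRR) = { ∅ | -3 -2 -1 0 } → -4
val(RRRRB) = { -4 | -3 -2 -1 0 } → -7/2
val(RRRRBR) = { -4 | -7/2 -3 -2 -1 0 } → -15/4
val(RRRRBRR) = { -4 | -15/4 -7/2 -3 -2 -1 0 } → -31/8
val(RRRRBRRB) = { -4 -31/8 | -15/4 -7/2 -3 -2 -1 0 } → -61/16
val(RRRRBRRBR) = { -4 -31/8 | -61/16 -15/4 -7/2 -3 -2 -1 0 } → -123/32
val(RRRRBRRBRR) = { -4 -31/8 | -123/32 -61/16 -15/4 -7/2 -3 -2 -1 0 } → -247/64
val(RRRRBRRBRRR) = { -4 -31/8 | -247/64 -123/32 -61/16 -15/4 -7/2 -3 -2 -1 0 } → -495/128
val(RRRRBRRBRRRR) = { -4 -31/8 | -495/128 -247/64 -123/32 -61/16 -15/4 -7/2 -3 -2 -1 0 } → -991/256
val(RRRRBRRBRRRRB) = { -4 -31/8 -991/256 | -495/128 -247/64 -123/32 -61/16 -15/4 -7/2 -3 -2 -1 0 } → -1981/512
val(RRRRBRRBRRRRBB) = { -4 -31/8 -991/256 -1981/512 | -495/128 -247/64 -123/32 -61/16 -15/4 -7/2 -3 -2 -1 0 } → -3961/1024
val(RRRRBRRBRRRRBBR) = { -4 -31/8 -991/256 -1981/512 | -3961/1024 -495/128 -247/64 -123/32 -61/16 -15/4 -7/2 -3 -2 -1 0 } → -7923/2048

-7923/2048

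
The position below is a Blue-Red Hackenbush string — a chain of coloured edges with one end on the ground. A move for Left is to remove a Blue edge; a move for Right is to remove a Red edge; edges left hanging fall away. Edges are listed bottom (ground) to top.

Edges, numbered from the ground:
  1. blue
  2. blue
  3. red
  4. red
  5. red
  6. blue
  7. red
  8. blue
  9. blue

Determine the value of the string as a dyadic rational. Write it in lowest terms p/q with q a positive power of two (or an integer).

Build val(s[:k]) for k = 1..9, string s = blue blue red red red blue red blue blue.
edge 1 of 9 (blue): { 0 |  } so 1
edge 2 of 9 (blue): { 0,1 |  } so 2
edge 3 of 9 (red): { 0,1 | 2 } so 3/2
edge 4 of 9 (red): { 0,1 | 3/2,2 } so 5/4
edge 5 of 9 (red): { 0,1 | 5/4,3/2,2 } so 9/8
edge 6 of 9 (blue): { 0,1,9/8 | 5/4,3/2,2 } so 19/16
edge 7 of 9 (red): { 0,1,9/8 | 19/16,5/4,3/2,2 } so 37/32
edge 8 of 9 (blue): { 0,1,9/8,37/32 | 19/16,5/4,3/2,2 } so 75/64
edge 9 of 9 (blue): { 0,1,9/8,37/32,75/64 | 19/16,5/4,3/2,2 } so 151/128

151/128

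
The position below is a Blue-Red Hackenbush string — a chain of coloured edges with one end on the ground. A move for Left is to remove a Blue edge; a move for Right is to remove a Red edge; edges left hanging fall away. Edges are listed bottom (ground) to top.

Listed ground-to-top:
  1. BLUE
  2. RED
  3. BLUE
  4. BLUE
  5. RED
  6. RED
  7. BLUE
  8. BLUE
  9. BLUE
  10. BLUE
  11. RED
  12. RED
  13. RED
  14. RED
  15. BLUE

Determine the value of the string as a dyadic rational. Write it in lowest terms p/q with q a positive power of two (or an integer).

13251/16384

Recurse on prefixes of the 15-edge string BLUE RED BLUE BLUE RED RED BLUE BLUE BLUE BLUE RED RED RED RED BLUE:
1 of 15 · B · max L 0 · min R +∞ — 1
2 of 15 · BR · max L 0 · min R 1 — 1/2
3 of 15 · BRB · max L 1/2 · min R 1 — 3/4
4 of 15 · BRBB · max L 3/4 · min R 1 — 7/8
5 of 15 · BRBBR · max L 3/4 · min R 7/8 — 13/16
6 of 15 · BRBBRR · max L 3/4 · min R 13/16 — 25/32
7 of 15 · BRBBRRB · max L 25/32 · min R 13/16 — 51/64
8 of 15 · BRBBRRBB · max L 51/64 · min R 13/16 — 103/128
9 of 15 · BRBBRRBBB · max L 103/128 · min R 13/16 — 207/256
10 of 15 · BRBBRRBBBB · max L 207/256 · min R 13/16 — 415/512
11 of 15 · BRBBRRBBBBR · max L 207/256 · min R 415/512 — 829/1024
12 of 15 · BRBBRRBBBBRR · max L 207/256 · min R 829/1024 — 1657/2048
13 of 15 · BRBBRRBBBBRRR · max L 207/256 · min R 1657/2048 — 3313/4096
14 of 15 · BRBBRRBBBBRRRR · max L 207/256 · min R 3313/4096 — 6625/8192
15 of 15 · BRBBRRBBBBRRRRB · max L 6625/8192 · min R 3313/4096 — 13251/16384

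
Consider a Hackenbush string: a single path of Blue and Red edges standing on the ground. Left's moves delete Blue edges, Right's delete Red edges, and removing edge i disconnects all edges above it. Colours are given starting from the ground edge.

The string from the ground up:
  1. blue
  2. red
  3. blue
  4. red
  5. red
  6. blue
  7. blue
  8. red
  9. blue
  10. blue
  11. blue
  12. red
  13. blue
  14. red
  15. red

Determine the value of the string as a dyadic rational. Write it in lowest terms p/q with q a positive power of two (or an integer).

Prefix values for blue red blue red red blue blue red blue blue blue red blue red red via {L|R} + simplicity:
edge 1 of 15 (blue): { 0 | none } = 1
edge 2 of 15 (red): { 0 | 1 } = 1/2
edge 3 of 15 (blue): { 0 1/2 | 1 } = 3/4
edge 4 of 15 (red): { 0 1/2 | 3/4 1 } = 5/8
edge 5 of 15 (red): { 0 1/2 | 5/8 3/4 1 } = 9/16
edge 6 of 15 (blue): { 0 1/2 9/16 | 5/8 3/4 1 } = 19/32
edge 7 of 15 (blue): { 0 1/2 9/16 19/32 | 5/8 3/4 1 } = 39/64
edge 8 of 15 (red): { 0 1/2 9/16 19/32 | 39/64 5/8 3/4 1 } = 77/128
edge 9 of 15 (blue): { 0 1/2 9/16 19/32 77/128 | 39/64 5/8 3/4 1 } = 155/256
edge 10 of 15 (blue): { 0 1/2 9/16 19/32 77/128 155/256 | 39/64 5/8 3/4 1 } = 311/512
edge 11 of 15 (blue): { 0 1/2 9/16 19/32 77/128 155/256 311/512 | 39/64 5/8 3/4 1 } = 623/1024
edge 12 of 15 (red): { 0 1/2 9/16 19/32 77/128 155/256 311/512 | 623/1024 39/64 5/8 3/4 1 } = 1245/2048
edge 13 of 15 (blue): { 0 1/2 9/16 19/32 77/128 155/256 311/512 1245/2048 | 623/1024 39/64 5/8 3/4 1 } = 2491/4096
edge 14 of 15 (red): { 0 1/2 9/16 19/32 77/128 155/256 311/512 1245/2048 | 2491/4096 623/1024 39/64 5/8 3/4 1 } = 4981/8192
edge 15 of 15 (red): { 0 1/2 9/16 19/32 77/128 155/256 311/512 1245/2048 | 4981/8192 2491/4096 623/1024 39/64 5/8 3/4 1 } = 9961/16384

9961/16384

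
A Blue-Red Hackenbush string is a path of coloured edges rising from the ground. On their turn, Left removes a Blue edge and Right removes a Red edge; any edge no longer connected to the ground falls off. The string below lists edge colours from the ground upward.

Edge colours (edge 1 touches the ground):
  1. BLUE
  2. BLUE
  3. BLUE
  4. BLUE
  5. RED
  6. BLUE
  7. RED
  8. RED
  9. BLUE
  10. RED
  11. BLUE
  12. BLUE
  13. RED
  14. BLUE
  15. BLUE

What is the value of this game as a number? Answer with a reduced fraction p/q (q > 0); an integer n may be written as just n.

edge 1 of 15 (BLUE): { 0 | none } gives 1
edge 2 of 15 (BLUE): { 0,1 | none } gives 2
edge 3 of 15 (BLUE): { 0,1,2 | none } gives 3
edge 4 of 15 (BLUE): { 0,1,2,3 | none } gives 4
edge 5 of 15 (RED): { 0,1,2,3 | 4 } gives 7/2
edge 6 of 15 (BLUE): { 0,1,2,3,7/2 | 4 } gives 15/4
edge 7 of 15 (RED): { 0,1,2,3,7/2 | 15/4,4 } gives 29/8
edge 8 of 15 (RED): { 0,1,2,3,7/2 | 29/8,15/4,4 } gives 57/16
edge 9 of 15 (BLUE): { 0,1,2,3,7/2,57/16 | 29/8,15/4,4 } gives 115/32
edge 10 of 15 (RED): { 0,1,2,3,7/2,57/16 | 115/32,29/8,15/4,4 } gives 229/64
edge 11 of 15 (BLUE): { 0,1,2,3,7/2,57/16,229/64 | 115/32,29/8,15/4,4 } gives 459/128
edge 12 of 15 (BLUE): { 0,1,2,3,7/2,57/16,229/64,459/128 | 115/32,29/8,15/4,4 } gives 919/256
edge 13 of 15 (RED): { 0,1,2,3,7/2,57/16,229/64,459/128 | 919/256,115/32,29/8,15/4,4 } gives 1837/512
edge 14 of 15 (BLUE): { 0,1,2,3,7/2,57/16,229/64,459/128,1837/512 | 919/256,115/32,29/8,15/4,4 } gives 3675/1024
edge 15 of 15 (BLUE): { 0,1,2,3,7/2,57/16,229/64,459/128,1837/512,3675/1024 | 919/256,115/32,29/8,15/4,4 } gives 7351/2048

7351/2048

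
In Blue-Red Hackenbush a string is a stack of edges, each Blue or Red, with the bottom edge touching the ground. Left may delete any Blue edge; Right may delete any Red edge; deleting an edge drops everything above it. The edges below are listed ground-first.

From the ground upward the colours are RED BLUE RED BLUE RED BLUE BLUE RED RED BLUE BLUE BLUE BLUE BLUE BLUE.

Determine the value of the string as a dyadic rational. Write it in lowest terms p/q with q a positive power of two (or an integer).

g(R) = { none | 0 } → -1
g(RB) = { -1 | 0 } → -1/2
g(RBR) = { -1 | -1/2, 0 } → -3/4
g(RBRB) = { -1, -3/4 | -1/2, 0 } → -5/8
g(RBRBR) = { -1, -3/4 | -5/8, -1/2, 0 } → -11/16
g(RBRBRB) = { -1, -3/4, -11/16 | -5/8, -1/2, 0 } → -21/32
g(RBRBRBB) = { -1, -3/4, -11/16, -21/32 | -5/8, -1/2, 0 } → -41/64
g(RBRBRBBR) = { -1, -3/4, -11/16, -21/32 | -41/64, -5/8, -1/2, 0 } → -83/128
g(RBRBRBBRR) = { -1, -3/4, -11/16, -21/32 | -83/128, -41/64, -5/8, -1/2, 0 } → -167/256
g(RBRBRBBRRB) = { -1, -3/4, -11/16, -21/32, -167/256 | -83/128, -41/64, -5/8, -1/2, 0 } → -333/512
g(RBRBRBBRRBB) = { -1, -3/4, -11/16, -21/32, -167/256, -333/512 | -83/128, -41/64, -5/8, -1/2, 0 } → -665/1024
g(RBRBRBBRRBBB) = { -1, -3/4, -11/16, -21/32, -167/256, -333/512, -665/1024 | -83/128, -41/64, -5/8, -1/2, 0 } → -1329/2048
g(RBRBRBBRRBBBB) = { -1, -3/4, -11/16, -21/32, -167/256, -333/512, -665/1024, -1329/2048 | -83/128, -41/64, -5/8, -1/2, 0 } → -2657/4096
g(RBRBRBBRRBBBBB) = { -1, -3/4, -11/16, -21/32, -167/256, -333/512, -665/1024, -1329/2048, -2657/4096 | -83/128, -41/64, -5/8, -1/2, 0 } → -5313/8192
g(RBRBRBBRRBBBBBB) = { -1, -3/4, -11/16, -21/32, -167/256, -333/512, -665/1024, -1329/2048, -2657/4096, -5313/8192 | -83/128, -41/64, -5/8, -1/2, 0 } → -10625/16384

-10625/16384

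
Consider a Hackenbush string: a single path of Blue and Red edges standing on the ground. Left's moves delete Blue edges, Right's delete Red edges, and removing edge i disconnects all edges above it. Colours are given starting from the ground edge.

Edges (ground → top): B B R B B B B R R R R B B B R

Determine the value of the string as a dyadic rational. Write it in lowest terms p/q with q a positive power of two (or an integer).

Prefix values for B B R B B B B R R R R B B B R via {L|R} + simplicity:
B: Left { 0 }, Right { none } — simplest 1
BB: Left { 0 1 }, Right { none } — simplest 2
BBR: Left { 0 1 }, Right { 2 } — simplest 3/2
BBRB: Left { 0 1 3/2 }, Right { 2 } — simplest 7/4
BBRBB: Left { 0 1 3/2 7/4 }, Right { 2 } — simplest 15/8
BBRBBB: Left { 0 1 3/2 7/4 15/8 }, Right { 2 } — simplest 31/16
BBRBBBB: Left { 0 1 3/2 7/4 15/8 31/16 }, Right { 2 } — simplest 63/32
BBRBBBBR: Left { 0 1 3/2 7/4 15/8 31/16 }, Right { 63/32 2 } — simplest 125/64
BBRBBBBRR: Left { 0 1 3/2 7/4 15/8 31/16 }, Right { 125/64 63/32 2 } — simplest 249/128
BBRBBBBRRR: Left { 0 1 3/2 7/4 15/8 31/16 }, Right { 249/128 125/64 63/32 2 } — simplest 497/256
BBRBBBBRRRR: Left { 0 1 3/2 7/4 15/8 31/16 }, Right { 497/256 249/128 125/64 63/32 2 } — simplest 993/512
BBRBBBBRRRRB: Left { 0 1 3/2 7/4 15/8 31/16 993/512 }, Right { 497/256 249/128 125/64 63/32 2 } — simplest 1987/1024
BBRBBBBRRRRBB: Left { 0 1 3/2 7/4 15/8 31/16 993/512 1987/1024 }, Right { 497/256 249/128 125/64 63/32 2 } — simplest 3975/2048
BBRBBBBRRRRBBB: Left { 0 1 3/2 7/4 15/8 31/16 993/512 1987/1024 3975/2048 }, Right { 497/256 249/128 125/64 63/32 2 } — simplest 7951/4096
BBRBBBBRRRRBBBR: Left { 0 1 3/2 7/4 15/8 31/16 993/512 1987/1024 3975/2048 }, Right { 7951/4096 497/256 249/128 125/64 63/32 2 } — simplest 15901/8192

15901/8192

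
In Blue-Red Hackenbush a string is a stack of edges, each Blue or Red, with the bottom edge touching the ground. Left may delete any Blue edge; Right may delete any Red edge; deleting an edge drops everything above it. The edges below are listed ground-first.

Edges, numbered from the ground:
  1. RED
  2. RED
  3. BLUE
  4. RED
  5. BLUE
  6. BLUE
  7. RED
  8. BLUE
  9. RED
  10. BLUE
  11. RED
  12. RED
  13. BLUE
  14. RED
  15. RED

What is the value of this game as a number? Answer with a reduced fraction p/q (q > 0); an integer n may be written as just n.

-12983/8192

step 1: add RED to get R; options L={ (no moves) } R={ 0 } → -1
step 2: add RED to get RR; options L={ (no moves) } R={ -1; 0 } → -2
step 3: add BLUE to get RRB; options L={ -2 } R={ -1; 0 } → -3/2
step 4: add RED to get RRBR; options L={ -2 } R={ -3/2; -1; 0 } → -7/4
step 5: add BLUE to get RRBRB; options L={ -2; -7/4 } R={ -3/2; -1; 0 } → -13/8
step 6: add BLUE to get RRBRBB; options L={ -2; -7/4; -13/8 } R={ -3/2; -1; 0 } → -25/16
step 7: add RED to get RRBRBBR; options L={ -2; -7/4; -13/8 } R={ -25/16; -3/2; -1; 0 } → -51/32
step 8: add BLUE to get RRBRBBRB; options L={ -2; -7/4; -13/8; -51/32 } R={ -25/16; -3/2; -1; 0 } → -101/64
step 9: add RED to get RRBRBBRBR; options L={ -2; -7/4; -13/8; -51/32 } R={ -101/64; -25/16; -3/2; -1; 0 } → -203/128
step 10: add BLUE to get RRBRBBRBRB; options L={ -2; -7/4; -13/8; -51/32; -203/128 } R={ -101/64; -25/16; -3/2; -1; 0 } → -405/256
step 11: add RED to get RRBRBBRBRBR; options L={ -2; -7/4; -13/8; -51/32; -203/128 } R={ -405/256; -101/64; -25/16; -3/2; -1; 0 } → -811/512
step 12: add RED to get RRBRBBRBRBRR; options L={ -2; -7/4; -13/8; -51/32; -203/128 } R={ -811/512; -405/256; -101/64; -25/16; -3/2; -1; 0 } → -1623/1024
step 13: add BLUE to get RRBRBBRBRBRRB; options L={ -2; -7/4; -13/8; -51/32; -203/128; -1623/1024 } R={ -811/512; -405/256; -101/64; -25/16; -3/2; -1; 0 } → -3245/2048
step 14: add RED to get RRBRBBRBRBRRBR; options L={ -2; -7/4; -13/8; -51/32; -203/128; -1623/1024 } R={ -3245/2048; -811/512; -405/256; -101/64; -25/16; -3/2; -1; 0 } → -6491/4096
step 15: add RED to get RRBRBBRBRBRRBRR; options L={ -2; -7/4; -13/8; -51/32; -203/128; -1623/1024 } R={ -6491/4096; -3245/2048; -811/512; -405/256; -101/64; -25/16; -3/2; -1; 0 } → -12983/8192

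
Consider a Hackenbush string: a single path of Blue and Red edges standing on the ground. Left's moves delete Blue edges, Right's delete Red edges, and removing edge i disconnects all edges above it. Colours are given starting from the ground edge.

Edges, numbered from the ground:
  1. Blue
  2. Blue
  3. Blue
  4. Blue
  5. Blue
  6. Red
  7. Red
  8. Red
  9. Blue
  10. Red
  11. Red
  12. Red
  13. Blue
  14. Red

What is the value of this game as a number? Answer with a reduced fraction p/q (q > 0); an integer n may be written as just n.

Prefix values for Blue Blue Blue Blue Blue Red Red Red Blue Red Red Red Blue Red via {L|R} + simplicity:
B: Left { 0 }, Right {  } → simplest 1
BB: Left { 0; 1 }, Right {  } → simplest 2
BBB: Left { 0; 1; 2 }, Right {  } → simplest 3
BBBB: Left { 0; 1; 2; 3 }, Right {  } → simplest 4
BBBBB: Left { 0; 1; 2; 3; 4 }, Right {  } → simplest 5
BBBBBR: Left { 0; 1; 2; 3; 4 }, Right { 5 } → simplest 9/2
BBBBBRR: Left { 0; 1; 2; 3; 4 }, Right { 9/2; 5 } → simplest 17/4
BBBBBRRR: Left { 0; 1; 2; 3; 4 }, Right { 17/4; 9/2; 5 } → simplest 33/8
BBBBBRRRB: Left { 0; 1; 2; 3; 4; 33/8 }, Right { 17/4; 9/2; 5 } → simplest 67/16
BBBBBRRRBR: Left { 0; 1; 2; 3; 4; 33/8 }, Right { 67/16; 17/4; 9/2; 5 } → simplest 133/32
BBBBBRRRBRR: Left { 0; 1; 2; 3; 4; 33/8 }, Right { 133/32; 67/16; 17/4; 9/2; 5 } → simplest 265/64
BBBBBRRRBRRR: Left { 0; 1; 2; 3; 4; 33/8 }, Right { 265/64; 133/32; 67/16; 17/4; 9/2; 5 } → simplest 529/128
BBBBBRRRBRRRB: Left { 0; 1; 2; 3; 4; 33/8; 529/128 }, Right { 265/64; 133/32; 67/16; 17/4; 9/2; 5 } → simplest 1059/256
BBBBBRRRBRRRBR: Left { 0; 1; 2; 3; 4; 33/8; 529/128 }, Right { 1059/256; 265/64; 133/32; 67/16; 17/4; 9/2; 5 } → simplest 2117/512

2117/512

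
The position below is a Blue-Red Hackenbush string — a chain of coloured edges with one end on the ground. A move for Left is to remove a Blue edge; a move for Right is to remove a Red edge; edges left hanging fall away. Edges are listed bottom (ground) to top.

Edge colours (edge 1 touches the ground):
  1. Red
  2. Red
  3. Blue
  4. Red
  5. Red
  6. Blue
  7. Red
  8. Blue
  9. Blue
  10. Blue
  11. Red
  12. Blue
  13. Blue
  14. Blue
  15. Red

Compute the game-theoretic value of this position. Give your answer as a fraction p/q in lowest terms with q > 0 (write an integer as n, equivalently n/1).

-14883/8192

Prefix values for Red Red Blue Red Red Blue Red Blue Blue Blue Red Blue Blue Blue Red via {L|R} + simplicity:
edge 1 of 15 (Red): {  | 0 } => -1
edge 2 of 15 (Red): {  | -1 0 } => -2
edge 3 of 15 (Blue): { -2 | -1 0 } => -3/2
edge 4 of 15 (Red): { -2 | -3/2 -1 0 } => -7/4
edge 5 of 15 (Red): { -2 | -7/4 -3/2 -1 0 } => -15/8
edge 6 of 15 (Blue): { -2 -15/8 | -7/4 -3/2 -1 0 } => -29/16
edge 7 of 15 (Red): { -2 -15/8 | -29/16 -7/4 -3/2 -1 0 } => -59/32
edge 8 of 15 (Blue): { -2 -15/8 -59/32 | -29/16 -7/4 -3/2 -1 0 } => -117/64
edge 9 of 15 (Blue): { -2 -15/8 -59/32 -117/64 | -29/16 -7/4 -3/2 -1 0 } => -233/128
edge 10 of 15 (Blue): { -2 -15/8 -59/32 -117/64 -233/128 | -29/16 -7/4 -3/2 -1 0 } => -465/256
edge 11 of 15 (Red): { -2 -15/8 -59/32 -117/64 -233/128 | -465/256 -29/16 -7/4 -3/2 -1 0 } => -931/512
edge 12 of 15 (Blue): { -2 -15/8 -59/32 -117/64 -233/128 -931/512 | -465/256 -29/16 -7/4 -3/2 -1 0 } => -1861/1024
edge 13 of 15 (Blue): { -2 -15/8 -59/32 -117/64 -233/128 -931/512 -1861/1024 | -465/256 -29/16 -7/4 -3/2 -1 0 } => -3721/2048
edge 14 of 15 (Blue): { -2 -15/8 -59/32 -117/64 -233/128 -931/512 -1861/1024 -3721/2048 | -465/256 -29/16 -7/4 -3/2 -1 0 } => -7441/4096
edge 15 of 15 (Red): { -2 -15/8 -59/32 -117/64 -233/128 -931/512 -1861/1024 -3721/2048 | -7441/4096 -465/256 -29/16 -7/4 -3/2 -1 0 } => -14883/8192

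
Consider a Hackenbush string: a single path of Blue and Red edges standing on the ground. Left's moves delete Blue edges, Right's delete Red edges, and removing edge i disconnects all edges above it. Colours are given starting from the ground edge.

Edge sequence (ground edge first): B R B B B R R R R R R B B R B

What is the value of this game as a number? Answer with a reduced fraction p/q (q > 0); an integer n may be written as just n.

g_1 [B]  L=[0]  R=[]  = 1
g_2 [BR]  L=[0]  R=[1]  = 1/2
g_3 [BRB]  L=[0, 1/2]  R=[1]  = 3/4
g_4 [BRBB]  L=[0, 1/2, 3/4]  R=[1]  = 7/8
g_5 [BRBBB]  L=[0, 1/2, 3/4, 7/8]  R=[1]  = 15/16
g_6 [BRBBBR]  L=[0, 1/2, 3/4, 7/8]  R=[15/16, 1]  = 29/32
g_7 [BRBBBRR]  L=[0, 1/2, 3/4, 7/8]  R=[29/32, 15/16, 1]  = 57/64
g_8 [BRBBBRRR]  L=[0, 1/2, 3/4, 7/8]  R=[57/64, 29/32, 15/16, 1]  = 113/128
g_9 [BRBBBRRRR]  L=[0, 1/2, 3/4, 7/8]  R=[113/128, 57/64, 29/32, 15/16, 1]  = 225/256
g_10 [BRBBBRRRRR]  L=[0, 1/2, 3/4, 7/8]  R=[225/256, 113/128, 57/64, 29/32, 15/16, 1]  = 449/512
g_11 [BRBBBRRRRRR]  L=[0, 1/2, 3/4, 7/8]  R=[449/512, 225/256, 113/128, 57/64, 29/32, 15/16, 1]  = 897/1024
g_12 [BRBBBRRRRRRB]  L=[0, 1/2, 3/4, 7/8, 897/1024]  R=[449/512, 225/256, 113/128, 57/64, 29/32, 15/16, 1]  = 1795/2048
g_13 [BRBBBRRRRRRBB]  L=[0, 1/2, 3/4, 7/8, 897/1024, 1795/2048]  R=[449/512, 225/256, 113/128, 57/64, 29/32, 15/16, 1]  = 3591/4096
g_14 [BRBBBRRRRRRBBR]  L=[0, 1/2, 3/4, 7/8, 897/1024, 1795/2048]  R=[3591/4096, 449/512, 225/256, 113/128, 57/64, 29/32, 15/16, 1]  = 7181/8192
g_15 [BRBBBRRRRRRBBRB]  L=[0, 1/2, 3/4, 7/8, 897/1024, 1795/2048, 7181/8192]  R=[3591/4096, 449/512, 225/256, 113/128, 57/64, 29/32, 15/16, 1]  = 14363/16384

14363/16384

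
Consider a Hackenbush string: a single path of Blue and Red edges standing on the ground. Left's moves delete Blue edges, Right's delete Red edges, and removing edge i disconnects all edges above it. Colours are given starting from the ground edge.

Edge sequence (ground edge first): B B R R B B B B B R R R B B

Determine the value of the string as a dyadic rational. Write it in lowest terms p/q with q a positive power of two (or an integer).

6087/4096

Prefix values for B B R R B B B B B R R R B B via {L|R} + simplicity:
step 1: add B to get B; options L={ 0 } R={ ∅ } = 1
step 2: add B to get BB; options L={ 0, 1 } R={ ∅ } = 2
step 3: add R to get BBR; options L={ 0, 1 } R={ 2 } = 3/2
step 4: add R to get BBRR; options L={ 0, 1 } R={ 3/2, 2 } = 5/4
step 5: add B to get BBRRB; options L={ 0, 1, 5/4 } R={ 3/2, 2 } = 11/8
step 6: add B to get BBRRBB; options L={ 0, 1, 5/4, 11/8 } R={ 3/2, 2 } = 23/16
step 7: add B to get BBRRBBB; options L={ 0, 1, 5/4, 11/8, 23/16 } R={ 3/2, 2 } = 47/32
step 8: add B to get BBRRBBBB; options L={ 0, 1, 5/4, 11/8, 23/16, 47/32 } R={ 3/2, 2 } = 95/64
step 9: add B to get BBRRBBBBB; options L={ 0, 1, 5/4, 11/8, 23/16, 47/32, 95/64 } R={ 3/2, 2 } = 191/128
step 10: add R to get BBRRBBBBBR; options L={ 0, 1, 5/4, 11/8, 23/16, 47/32, 95/64 } R={ 191/128, 3/2, 2 } = 381/256
step 11: add R to get BBRRBBBBBRR; options L={ 0, 1, 5/4, 11/8, 23/16, 47/32, 95/64 } R={ 381/256, 191/128, 3/2, 2 } = 761/512
step 12: add R to get BBRRBBBBBRRR; options L={ 0, 1, 5/4, 11/8, 23/16, 47/32, 95/64 } R={ 761/512, 381/256, 191/128, 3/2, 2 } = 1521/1024
step 13: add B to get BBRRBBBBBRRRB; options L={ 0, 1, 5/4, 11/8, 23/16, 47/32, 95/64, 1521/1024 } R={ 761/512, 381/256, 191/128, 3/2, 2 } = 3043/2048
step 14: add B to get BBRRBBBBBRRRBB; options L={ 0, 1, 5/4, 11/8, 23/16, 47/32, 95/64, 1521/1024, 3043/2048 } R={ 761/512, 381/256, 191/128, 3/2, 2 } = 6087/4096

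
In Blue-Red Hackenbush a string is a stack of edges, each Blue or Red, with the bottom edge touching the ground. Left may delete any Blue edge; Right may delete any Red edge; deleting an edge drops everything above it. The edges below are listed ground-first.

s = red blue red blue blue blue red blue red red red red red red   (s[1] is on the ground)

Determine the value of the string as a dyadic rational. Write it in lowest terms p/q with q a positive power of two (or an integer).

-4479/8192

Build G(s[:k]) for k = 1..14, string s = red blue red blue blue blue red blue red red red red red red.
G_1 [r]  L=[]  R=[0]  = -1
G_2 [rb]  L=[-1]  R=[0]  = -1/2
G_3 [rbr]  L=[-1]  R=[-1/2; 0]  = -3/4
G_4 [rbrb]  L=[-1; -3/4]  R=[-1/2; 0]  = -5/8
G_5 [rbrbb]  L=[-1; -3/4; -5/8]  R=[-1/2; 0]  = -9/16
G_6 [rbrbbb]  L=[-1; -3/4; -5/8; -9/16]  R=[-1/2; 0]  = -17/32
G_7 [rbrbbbr]  L=[-1; -3/4; -5/8; -9/16]  R=[-17/32; -1/2; 0]  = -35/64
G_8 [rbrbbbrb]  L=[-1; -3/4; -5/8; -9/16; -35/64]  R=[-17/32; -1/2; 0]  = -69/128
G_9 [rbrbbbrbr]  L=[-1; -3/4; -5/8; -9/16; -35/64]  R=[-69/128; -17/32; -1/2; 0]  = -139/256
G_10 [rbrbbbrbrr]  L=[-1; -3/4; -5/8; -9/16; -35/64]  R=[-139/256; -69/128; -17/32; -1/2; 0]  = -279/512
G_11 [rbrbbbrbrrr]  L=[-1; -3/4; -5/8; -9/16; -35/64]  R=[-279/512; -139/256; -69/128; -17/32; -1/2; 0]  = -559/1024
G_12 [rbrbbbrbrrrr]  L=[-1; -3/4; -5/8; -9/16; -35/64]  R=[-559/1024; -279/512; -139/256; -69/128; -17/32; -1/2; 0]  = -1119/2048
G_13 [rbrbbbrbrrrrr]  L=[-1; -3/4; -5/8; -9/16; -35/64]  R=[-1119/2048; -559/1024; -279/512; -139/256; -69/128; -17/32; -1/2; 0]  = -2239/4096
G_14 [rbrbbbrbrrrrrr]  L=[-1; -3/4; -5/8; -9/16; -35/64]  R=[-2239/4096; -1119/2048; -559/1024; -279/512; -139/256; -69/128; -17/32; -1/2; 0]  = -4479/8192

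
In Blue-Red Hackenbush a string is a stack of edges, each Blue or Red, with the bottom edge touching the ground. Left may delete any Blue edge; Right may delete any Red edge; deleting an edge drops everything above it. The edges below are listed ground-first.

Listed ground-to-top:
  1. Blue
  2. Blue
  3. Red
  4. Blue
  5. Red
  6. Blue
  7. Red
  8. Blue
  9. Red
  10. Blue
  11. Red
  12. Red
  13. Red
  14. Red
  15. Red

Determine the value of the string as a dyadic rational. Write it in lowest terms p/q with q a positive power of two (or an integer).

Prefix values for Blue Blue Red Blue Red Blue Red Blue Red Blue Red Red Red Red Red via {L|R} + simplicity:
1 of 15 · B · max L 0 · min R +∞ = 1
2 of 15 · BB · max L 1 · min R +∞ = 2
3 of 15 · BBR · max L 1 · min R 2 = 3/2
4 of 15 · BBRB · max L 3/2 · min R 2 = 7/4
5 of 15 · BBRBR · max L 3/2 · min R 7/4 = 13/8
6 of 15 · BBRBRB · max L 13/8 · min R 7/4 = 27/16
7 of 15 · BBRBRBR · max L 13/8 · min R 27/16 = 53/32
8 of 15 · BBRBRBRB · max L 53/32 · min R 27/16 = 107/64
9 of 15 · BBRBRBRBR · max L 53/32 · min R 107/64 = 213/128
10 of 15 · BBRBRBRBRB · max L 213/128 · min R 107/64 = 427/256
11 of 15 · BBRBRBRBRBR · max L 213/128 · min R 427/256 = 853/512
12 of 15 · BBRBRBRBRBRR · max L 213/128 · min R 853/512 = 1705/1024
13 of 15 · BBRBRBRBRBRRR · max L 213/128 · min R 1705/1024 = 3409/2048
14 of 15 · BBRBRBRBRBRRRR · max L 213/128 · min R 3409/2048 = 6817/4096
15 of 15 · BBRBRBRBRBRRRRR · max L 213/128 · min R 6817/4096 = 13633/8192

13633/8192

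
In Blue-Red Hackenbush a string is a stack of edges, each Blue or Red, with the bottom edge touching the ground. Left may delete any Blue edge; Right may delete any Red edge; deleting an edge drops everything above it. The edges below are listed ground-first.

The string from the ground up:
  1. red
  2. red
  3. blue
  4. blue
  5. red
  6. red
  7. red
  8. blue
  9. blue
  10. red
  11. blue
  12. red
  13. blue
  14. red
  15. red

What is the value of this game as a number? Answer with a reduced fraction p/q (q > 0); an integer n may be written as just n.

G(r) = { ∅ | 0 } ⇒ -1
G(rr) = { ∅ | -1,0 } ⇒ -2
G(rrb) = { -2 | -1,0 } ⇒ -3/2
G(rrbb) = { -2,-3/2 | -1,0 } ⇒ -5/4
G(rrbbr) = { -2,-3/2 | -5/4,-1,0 } ⇒ -11/8
G(rrbbrr) = { -2,-3/2 | -11/8,-5/4,-1,0 } ⇒ -23/16
G(rrbbrrr) = { -2,-3/2 | -23/16,-11/8,-5/4,-1,0 } ⇒ -47/32
G(rrbbrrrb) = { -2,-3/2,-47/32 | -23/16,-11/8,-5/4,-1,0 } ⇒ -93/64
G(rrbbrrrbb) = { -2,-3/2,-47/32,-93/64 | -23/16,-11/8,-5/4,-1,0 } ⇒ -185/128
G(rrbbrrrbbr) = { -2,-3/2,-47/32,-93/64 | -185/128,-23/16,-11/8,-5/4,-1,0 } ⇒ -371/256
G(rrbbrrrbbrb) = { -2,-3/2,-47/32,-93/64,-371/256 | -185/128,-23/16,-11/8,-5/4,-1,0 } ⇒ -741/512
G(rrbbrrrbbrbr) = { -2,-3/2,-47/32,-93/64,-371/256 | -741/512,-185/128,-23/16,-11/8,-5/4,-1,0 } ⇒ -1483/1024
G(rrbbrrrbbrbrb) = { -2,-3/2,-47/32,-93/64,-371/256,-1483/1024 | -741/512,-185/128,-23/16,-11/8,-5/4,-1,0 } ⇒ -2965/2048
G(rrbbrrrbbrbrbr) = { -2,-3/2,-47/32,-93/64,-371/256,-1483/1024 | -2965/2048,-741/512,-185/128,-23/16,-11/8,-5/4,-1,0 } ⇒ -5931/4096
G(rrbbrrrbbrbrbrr) = { -2,-3/2,-47/32,-93/64,-371/256,-1483/1024 | -5931/4096,-2965/2048,-741/512,-185/128,-23/16,-11/8,-5/4,-1,0 } ⇒ -11863/8192

-11863/8192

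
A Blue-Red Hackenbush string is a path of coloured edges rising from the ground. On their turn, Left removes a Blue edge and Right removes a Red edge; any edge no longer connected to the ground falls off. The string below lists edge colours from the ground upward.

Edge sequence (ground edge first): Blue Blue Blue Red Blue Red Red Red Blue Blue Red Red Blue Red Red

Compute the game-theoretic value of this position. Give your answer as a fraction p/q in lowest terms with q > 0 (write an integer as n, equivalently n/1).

10441/4096

B: Left { 0 }, Right { none } — simplest 1
BB: Left { 0; 1 }, Right { none } — simplest 2
BBB: Left { 0; 1; 2 }, Right { none } — simplest 3
BBBR: Left { 0; 1; 2 }, Right { 3 } — simplest 5/2
BBBRB: Left { 0; 1; 2; 5/2 }, Right { 3 } — simplest 11/4
BBBRBR: Left { 0; 1; 2; 5/2 }, Right { 11/4; 3 } — simplest 21/8
BBBRBRR: Left { 0; 1; 2; 5/2 }, Right { 21/8; 11/4; 3 } — simplest 41/16
BBBRBRRR: Left { 0; 1; 2; 5/2 }, Right { 41/16; 21/8; 11/4; 3 } — simplest 81/32
BBBRBRRRB: Left { 0; 1; 2; 5/2; 81/32 }, Right { 41/16; 21/8; 11/4; 3 } — simplest 163/64
BBBRBRRRBB: Left { 0; 1; 2; 5/2; 81/32; 163/64 }, Right { 41/16; 21/8; 11/4; 3 } — simplest 327/128
BBBRBRRRBBR: Left { 0; 1; 2; 5/2; 81/32; 163/64 }, Right { 327/128; 41/16; 21/8; 11/4; 3 } — simplest 653/256
BBBRBRRRBBRR: Left { 0; 1; 2; 5/2; 81/32; 163/64 }, Right { 653/256; 327/128; 41/16; 21/8; 11/4; 3 } — simplest 1305/512
BBBRBRRRBBRRB: Left { 0; 1; 2; 5/2; 81/32; 163/64; 1305/512 }, Right { 653/256; 327/128; 41/16; 21/8; 11/4; 3 } — simplest 2611/1024
BBBRBRRRBBRRBR: Left { 0; 1; 2; 5/2; 81/32; 163/64; 1305/512 }, Right { 2611/1024; 653/256; 327/128; 41/16; 21/8; 11/4; 3 } — simplest 5221/2048
BBBRBRRRBBRRBRR: Left { 0; 1; 2; 5/2; 81/32; 163/64; 1305/512 }, Right { 5221/2048; 2611/1024; 653/256; 327/128; 41/16; 21/8; 11/4; 3 } — simplest 10441/4096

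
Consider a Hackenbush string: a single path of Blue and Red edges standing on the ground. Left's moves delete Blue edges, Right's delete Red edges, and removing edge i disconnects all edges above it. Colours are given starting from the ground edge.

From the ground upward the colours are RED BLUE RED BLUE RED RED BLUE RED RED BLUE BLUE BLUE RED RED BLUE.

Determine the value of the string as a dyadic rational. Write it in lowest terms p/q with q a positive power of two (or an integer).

-11661/16384

Build v(s[:k]) for k = 1..15, string s = RED BLUE RED BLUE RED RED BLUE RED RED BLUE BLUE BLUE RED RED BLUE.
1 of 15 · R · max L −∞ · min R 0 → -1
2 of 15 · RB · max L -1 · min R 0 → -1/2
3 of 15 · RBR · max L -1 · min R -1/2 → -3/4
4 of 15 · RBRB · max L -3/4 · min R -1/2 → -5/8
5 of 15 · RBRBR · max L -3/4 · min R -5/8 → -11/16
6 of 15 · RBRBRR · max L -3/4 · min R -11/16 → -23/32
7 of 15 · RBRBRRB · max L -23/32 · min R -11/16 → -45/64
8 of 15 · RBRBRRBR · max L -23/32 · min R -45/64 → -91/128
9 of 15 · RBRBRRBRR · max L -23/32 · min R -91/128 → -183/256
10 of 15 · RBRBRRBRRB · max L -183/256 · min R -91/128 → -365/512
11 of 15 · RBRBRRBRRBB · max L -365/512 · min R -91/128 → -729/1024
12 of 15 · RBRBRRBRRBBB · max L -729/1024 · min R -91/128 → -1457/2048
13 of 15 · RBRBRRBRRBBBR · max L -729/1024 · min R -1457/2048 → -2915/4096
14 of 15 · RBRBRRBRRBBBRR · max L -729/1024 · min R -2915/4096 → -5831/8192
15 of 15 · RBRBRRBRRBBBRRB · max L -5831/8192 · min R -2915/4096 → -11661/16384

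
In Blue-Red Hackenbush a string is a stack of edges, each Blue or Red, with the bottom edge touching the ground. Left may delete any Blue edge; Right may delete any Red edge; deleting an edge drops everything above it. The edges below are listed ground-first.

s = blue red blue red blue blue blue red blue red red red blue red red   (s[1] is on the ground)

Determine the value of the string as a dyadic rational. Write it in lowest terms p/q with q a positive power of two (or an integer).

11913/16384

G_1 [b]  L=[0]  R=[none]  ⇒ 1
G_2 [br]  L=[0]  R=[1]  ⇒ 1/2
G_3 [brb]  L=[0,1/2]  R=[1]  ⇒ 3/4
G_4 [brbr]  L=[0,1/2]  R=[3/4,1]  ⇒ 5/8
G_5 [brbrb]  L=[0,1/2,5/8]  R=[3/4,1]  ⇒ 11/16
G_6 [brbrbb]  L=[0,1/2,5/8,11/16]  R=[3/4,1]  ⇒ 23/32
G_7 [brbrbbb]  L=[0,1/2,5/8,11/16,23/32]  R=[3/4,1]  ⇒ 47/64
G_8 [brbrbbbr]  L=[0,1/2,5/8,11/16,23/32]  R=[47/64,3/4,1]  ⇒ 93/128
G_9 [brbrbbbrb]  L=[0,1/2,5/8,11/16,23/32,93/128]  R=[47/64,3/4,1]  ⇒ 187/256
G_10 [brbrbbbrbr]  L=[0,1/2,5/8,11/16,23/32,93/128]  R=[187/256,47/64,3/4,1]  ⇒ 373/512
G_11 [brbrbbbrbrr]  L=[0,1/2,5/8,11/16,23/32,93/128]  R=[373/512,187/256,47/64,3/4,1]  ⇒ 745/1024
G_12 [brbrbbbrbrrr]  L=[0,1/2,5/8,11/16,23/32,93/128]  R=[745/1024,373/512,187/256,47/64,3/4,1]  ⇒ 1489/2048
G_13 [brbrbbbrbrrrb]  L=[0,1/2,5/8,11/16,23/32,93/128,1489/2048]  R=[745/1024,373/512,187/256,47/64,3/4,1]  ⇒ 2979/4096
G_14 [brbrbbbrbrrrbr]  L=[0,1/2,5/8,11/16,23/32,93/128,1489/2048]  R=[2979/4096,745/1024,373/512,187/256,47/64,3/4,1]  ⇒ 5957/8192
G_15 [brbrbbbrbrrrbrr]  L=[0,1/2,5/8,11/16,23/32,93/128,1489/2048]  R=[5957/8192,2979/4096,745/1024,373/512,187/256,47/64,3/4,1]  ⇒ 11913/16384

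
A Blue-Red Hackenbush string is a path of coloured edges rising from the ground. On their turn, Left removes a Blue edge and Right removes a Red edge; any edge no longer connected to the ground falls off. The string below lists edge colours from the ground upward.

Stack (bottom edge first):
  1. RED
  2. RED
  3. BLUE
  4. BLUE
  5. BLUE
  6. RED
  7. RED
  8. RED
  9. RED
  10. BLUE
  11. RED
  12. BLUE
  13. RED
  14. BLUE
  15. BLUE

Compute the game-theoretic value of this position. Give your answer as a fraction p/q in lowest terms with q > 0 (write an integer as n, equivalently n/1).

Build val(s[:k]) for k = 1..15, string s = RED RED BLUE BLUE BLUE RED RED RED RED BLUE RED BLUE RED BLUE BLUE.
1 of 15 · R · max L −∞ · min R 0 → -1
2 of 15 · RR · max L −∞ · min R -1 → -2
3 of 15 · RRB · max L -2 · min R -1 → -3/2
4 of 15 · RRBB · max L -3/2 · min R -1 → -5/4
5 of 15 · RRBBB · max L -5/4 · min R -1 → -9/8
6 of 15 · RRBBBR · max L -5/4 · min R -9/8 → -19/16
7 of 15 · RRBBBRR · max L -5/4 · min R -19/16 → -39/32
8 of 15 · RRBBBRRR · max L -5/4 · min R -39/32 → -79/64
9 of 15 · RRBBBRRRR · max L -5/4 · min R -79/64 → -159/128
10 of 15 · RRBBBRRRRB · max L -159/128 · min R -79/64 → -317/256
11 of 15 · RRBBBRRRRBR · max L -159/128 · min R -317/256 → -635/512
12 of 15 · RRBBBRRRRBRB · max L -635/512 · min R -317/256 → -1269/1024
13 of 15 · RRBBBRRRRBRBR · max L -635/512 · min R -1269/1024 → -2539/2048
14 of 15 · RRBBBRRRRBRBRB · max L -2539/2048 · min R -1269/1024 → -5077/4096
15 of 15 · RRBBBRRRRBRBRBB · max L -5077/4096 · min R -1269/1024 → -10153/8192

-10153/8192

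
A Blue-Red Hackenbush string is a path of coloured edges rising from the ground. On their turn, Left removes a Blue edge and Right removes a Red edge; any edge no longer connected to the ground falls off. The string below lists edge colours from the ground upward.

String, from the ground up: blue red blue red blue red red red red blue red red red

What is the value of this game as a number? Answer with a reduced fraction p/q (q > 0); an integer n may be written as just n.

Build G(s[:k]) for k = 1..13, string s = blue red blue red blue red red red red blue red red red.
G_1 [b]  L=[0]  R=[]  so 1
G_2 [br]  L=[0]  R=[1]  so 1/2
G_3 [brb]  L=[0; 1/2]  R=[1]  so 3/4
G_4 [brbr]  L=[0; 1/2]  R=[3/4; 1]  so 5/8
G_5 [brbrb]  L=[0; 1/2; 5/8]  R=[3/4; 1]  so 11/16
G_6 [brbrbr]  L=[0; 1/2; 5/8]  R=[11/16; 3/4; 1]  so 21/32
G_7 [brbrbrr]  L=[0; 1/2; 5/8]  R=[21/32; 11/16; 3/4; 1]  so 41/64
G_8 [brbrbrrr]  L=[0; 1/2; 5/8]  R=[41/64; 21/32; 11/16; 3/4; 1]  so 81/128
G_9 [brbrbrrrr]  L=[0; 1/2; 5/8]  R=[81/128; 41/64; 21/32; 11/16; 3/4; 1]  so 161/256
G_10 [brbrbrrrrb]  L=[0; 1/2; 5/8; 161/256]  R=[81/128; 41/64; 21/32; 11/16; 3/4; 1]  so 323/512
G_11 [brbrbrrrrbr]  L=[0; 1/2; 5/8; 161/256]  R=[323/512; 81/128; 41/64; 21/32; 11/16; 3/4; 1]  so 645/1024
G_12 [brbrbrrrrbrr]  L=[0; 1/2; 5/8; 161/256]  R=[645/1024; 323/512; 81/128; 41/64; 21/32; 11/16; 3/4; 1]  so 1289/2048
G_13 [brbrbrrrrbrrr]  L=[0; 1/2; 5/8; 161/256]  R=[1289/2048; 645/1024; 323/512; 81/128; 41/64; 21/32; 11/16; 3/4; 1]  so 2577/4096

2577/4096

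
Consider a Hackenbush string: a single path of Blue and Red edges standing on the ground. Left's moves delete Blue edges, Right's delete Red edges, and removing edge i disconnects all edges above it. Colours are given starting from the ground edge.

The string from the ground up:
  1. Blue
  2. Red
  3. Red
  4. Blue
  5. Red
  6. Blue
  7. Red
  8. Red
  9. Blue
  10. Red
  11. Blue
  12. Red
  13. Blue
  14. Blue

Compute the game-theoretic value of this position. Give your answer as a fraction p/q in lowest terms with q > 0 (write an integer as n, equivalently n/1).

2647/8192

Recurse on prefixes of the 14-edge string Blue Red Red Blue Red Blue Red Red Blue Red Blue Red Blue Blue:
value_1 [B]  L=[0]  R=[none]  so 1
value_2 [BR]  L=[0]  R=[1]  so 1/2
value_3 [BRR]  L=[0]  R=[1/2; 1]  so 1/4
value_4 [BRRB]  L=[0; 1/4]  R=[1/2; 1]  so 3/8
value_5 [BRRBR]  L=[0; 1/4]  R=[3/8; 1/2; 1]  so 5/16
value_6 [BRRBRB]  L=[0; 1/4; 5/16]  R=[3/8; 1/2; 1]  so 11/32
value_7 [BRRBRBR]  L=[0; 1/4; 5/16]  R=[11/32; 3/8; 1/2; 1]  so 21/64
value_8 [BRRBRBRR]  L=[0; 1/4; 5/16]  R=[21/64; 11/32; 3/8; 1/2; 1]  so 41/128
value_9 [BRRBRBRRB]  L=[0; 1/4; 5/16; 41/128]  R=[21/64; 11/32; 3/8; 1/2; 1]  so 83/256
value_10 [BRRBRBRRBR]  L=[0; 1/4; 5/16; 41/128]  R=[83/256; 21/64; 11/32; 3/8; 1/2; 1]  so 165/512
value_11 [BRRBRBRRBRB]  L=[0; 1/4; 5/16; 41/128; 165/512]  R=[83/256; 21/64; 11/32; 3/8; 1/2; 1]  so 331/1024
value_12 [BRRBRBRRBRBR]  L=[0; 1/4; 5/16; 41/128; 165/512]  R=[331/1024; 83/256; 21/64; 11/32; 3/8; 1/2; 1]  so 661/2048
value_13 [BRRBRBRRBRBRB]  L=[0; 1/4; 5/16; 41/128; 165/512; 661/2048]  R=[331/1024; 83/256; 21/64; 11/32; 3/8; 1/2; 1]  so 1323/4096
value_14 [BRRBRBRRBRBRBB]  L=[0; 1/4; 5/16; 41/128; 165/512; 661/2048; 1323/4096]  R=[331/1024; 83/256; 21/64; 11/32; 3/8; 1/2; 1]  so 2647/8192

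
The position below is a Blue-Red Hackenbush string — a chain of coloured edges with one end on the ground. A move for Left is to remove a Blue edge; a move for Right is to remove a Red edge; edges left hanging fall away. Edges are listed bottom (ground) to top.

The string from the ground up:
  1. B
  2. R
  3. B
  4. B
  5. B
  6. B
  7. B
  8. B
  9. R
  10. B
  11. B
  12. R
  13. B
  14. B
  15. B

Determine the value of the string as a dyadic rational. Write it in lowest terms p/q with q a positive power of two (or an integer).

16239/16384

Prefix values for B R B B B B B B R B B R B B B via {L|R} + simplicity:
step 1: add B to get B; options L={ 0 } R={ none } — 1
step 2: add R to get BR; options L={ 0 } R={ 1 } — 1/2
step 3: add B to get BRB; options L={ 0, 1/2 } R={ 1 } — 3/4
step 4: add B to get BRBB; options L={ 0, 1/2, 3/4 } R={ 1 } — 7/8
step 5: add B to get BRBBB; options L={ 0, 1/2, 3/4, 7/8 } R={ 1 } — 15/16
step 6: add B to get BRBBBB; options L={ 0, 1/2, 3/4, 7/8, 15/16 } R={ 1 } — 31/32
step 7: add B to get BRBBBBB; options L={ 0, 1/2, 3/4, 7/8, 15/16, 31/32 } R={ 1 } — 63/64
step 8: add B to get BRBBBBBB; options L={ 0, 1/2, 3/4, 7/8, 15/16, 31/32, 63/64 } R={ 1 } — 127/128
step 9: add R to get BRBBBBBBR; options L={ 0, 1/2, 3/4, 7/8, 15/16, 31/32, 63/64 } R={ 127/128, 1 } — 253/256
step 10: add B to get BRBBBBBBRB; options L={ 0, 1/2, 3/4, 7/8, 15/16, 31/32, 63/64, 253/256 } R={ 127/128, 1 } — 507/512
step 11: add B to get BRBBBBBBRBB; options L={ 0, 1/2, 3/4, 7/8, 15/16, 31/32, 63/64, 253/256, 507/512 } R={ 127/128, 1 } — 1015/1024
step 12: add R to get BRBBBBBBRBBR; options L={ 0, 1/2, 3/4, 7/8, 15/16, 31/32, 63/64, 253/256, 507/512 } R={ 1015/1024, 127/128, 1 } — 2029/2048
step 13: add B to get BRBBBBBBRBBRB; options L={ 0, 1/2, 3/4, 7/8, 15/16, 31/32, 63/64, 253/256, 507/512, 2029/2048 } R={ 1015/1024, 127/128, 1 } — 4059/4096
step 14: add B to get BRBBBBBBRBBRBB; options L={ 0, 1/2, 3/4, 7/8, 15/16, 31/32, 63/64, 253/256, 507/512, 2029/2048, 4059/4096 } R={ 1015/1024, 127/128, 1 } — 8119/8192
step 15: add B to get BRBBBBBBRBBRBBB; options L={ 0, 1/2, 3/4, 7/8, 15/16, 31/32, 63/64, 253/256, 507/512, 2029/2048, 4059/4096, 8119/8192 } R={ 1015/1024, 127/128, 1 } — 16239/16384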